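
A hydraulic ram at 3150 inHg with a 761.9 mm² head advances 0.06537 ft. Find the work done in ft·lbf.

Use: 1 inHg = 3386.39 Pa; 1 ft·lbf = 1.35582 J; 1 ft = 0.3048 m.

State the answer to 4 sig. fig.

119.4 ft·lbf

3150 inHg → 1.06671×10⁷ Pa
761.9 mm² → 7.619×10⁻⁴ m²
F = P × A = 1.06671×10⁷ × 7.619×10⁻⁴ = 8127.26 N
0.06537 ft → 0.0199248 m
W = F × d = 8127.26 × 0.0199248 = 161.934 J
In ft·lbf: 161.934 / 1.35582 = 119.436 ft·lbf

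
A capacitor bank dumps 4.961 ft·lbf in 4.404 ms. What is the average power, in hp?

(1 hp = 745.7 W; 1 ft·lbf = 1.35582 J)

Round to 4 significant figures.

4.961 ft·lbf × 1.35582 = 6.72622 J
4.404 ms × 0.001 = 0.004404 s
P = E / t = 6.72622 J / 0.004404 s = 1527.3 W
1527.3 W ÷ (745.7 W/hp) = 2.04814 hp

2.048 hp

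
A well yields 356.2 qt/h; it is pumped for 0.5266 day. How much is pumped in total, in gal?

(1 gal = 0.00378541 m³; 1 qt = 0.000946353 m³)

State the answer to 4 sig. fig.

1125 gal

356.2 qt/h → 9.36364×10⁻⁵ m³/s
0.5266 day → 45498.2 s
V = Q × t = 9.36364×10⁻⁵ × 45498.2 = 4.26029 m³
In gal: 4.26029 / 0.00378541 = 1125.45 gal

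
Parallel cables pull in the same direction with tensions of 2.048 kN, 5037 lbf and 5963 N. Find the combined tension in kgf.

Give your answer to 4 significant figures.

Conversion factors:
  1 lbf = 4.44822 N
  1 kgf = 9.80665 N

3102 kgf

2.048 kN × 1000 = 2048 N
5037 lbf × 4.44822 = 22405.7 N
5963 N (already N)
Combined: 2048 + 22405.7 + 5963 = 30416.7 N
In kgf: 30416.7 / 9.80665 = 3101.64 kgf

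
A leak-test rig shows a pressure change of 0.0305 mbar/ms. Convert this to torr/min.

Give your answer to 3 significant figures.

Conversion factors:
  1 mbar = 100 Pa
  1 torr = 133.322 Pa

1370 torr/min

0.0305 mbar/ms × 100 Pa/mbar ÷ 0.001 s/ms = 3050 Pa/s
3050 Pa/s ÷ 133.322 Pa/torr × 60 s/min = 1372.62 torr/min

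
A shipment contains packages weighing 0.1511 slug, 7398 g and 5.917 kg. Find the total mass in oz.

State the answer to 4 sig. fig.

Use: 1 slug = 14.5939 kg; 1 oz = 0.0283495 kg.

547.5 oz

0.1511 slug × 14.5939 → 2.20514 kg
7398 g × 0.001 → 7.398 kg
5.917 kg (already kg)
Total: 2.20514 + 7.398 + 5.917 = 15.5201 kg
In oz: 15.5201 / 0.0283495 = 547.456 oz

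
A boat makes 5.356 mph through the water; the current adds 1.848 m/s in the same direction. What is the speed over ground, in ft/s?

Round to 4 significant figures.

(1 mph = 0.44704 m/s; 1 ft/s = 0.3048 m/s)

5.356 mph × 0.44704 → 2.39435 m/s
1.848 m/s (already m/s)
Sum: 2.39435 + 1.848 = 4.24235 m/s
In ft/s: 4.24235 / 0.3048 = 13.9185 ft/s

13.92 ft/s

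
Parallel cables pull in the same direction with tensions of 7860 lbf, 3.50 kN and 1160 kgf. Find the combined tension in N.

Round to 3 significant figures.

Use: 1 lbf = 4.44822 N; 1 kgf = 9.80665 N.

7860 lbf × 4.44822 = 34963 N
3.50 kN × 1000 = 3500 N
1160 kgf × 9.80665 = 11375.7 N
Sum: 34963 + 3500 + 11375.7 = 49838.7 N

4.98×10⁴ N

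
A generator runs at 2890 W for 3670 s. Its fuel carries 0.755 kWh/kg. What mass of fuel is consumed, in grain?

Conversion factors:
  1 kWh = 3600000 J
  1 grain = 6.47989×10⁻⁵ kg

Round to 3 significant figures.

6.02×10⁴ grain

E = P × t = 2890 × 3670 = 1.06063×10⁷ J
0.755 kWh/kg → 2.718×10⁶ J/kg
m = E / e_s = 1.06063×10⁷ / 2.718×10⁶ = 3.90224 kg
In grain: 3.90224 / 6.47989×10⁻⁵ = 60220.8 grain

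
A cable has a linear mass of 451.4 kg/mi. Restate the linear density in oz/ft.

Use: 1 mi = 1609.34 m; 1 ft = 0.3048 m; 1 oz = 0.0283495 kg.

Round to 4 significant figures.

3.016 oz/ft

451.4 kg/mi ÷ 1609.34 m/mi = 0.280488 kg/m
0.280488 kg/m ÷ 0.0283495 kg/oz × 0.3048 m/ft = 3.01567 oz/ft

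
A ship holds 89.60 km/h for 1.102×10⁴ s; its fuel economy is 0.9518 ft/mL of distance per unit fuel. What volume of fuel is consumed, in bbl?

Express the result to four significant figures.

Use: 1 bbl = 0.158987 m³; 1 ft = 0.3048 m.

89.60 km/h → 24.8889 m/s
d = v × t = 24.8889 × 11020 = 274276 m
0.9518 ft/mL → 290109 m/m³
V = d / (distance per unit fuel) = 274276 / 290109 = 0.945424 m³
In bbl: 0.945424 / 0.158987 = 5.94655 bbl

5.947 bbl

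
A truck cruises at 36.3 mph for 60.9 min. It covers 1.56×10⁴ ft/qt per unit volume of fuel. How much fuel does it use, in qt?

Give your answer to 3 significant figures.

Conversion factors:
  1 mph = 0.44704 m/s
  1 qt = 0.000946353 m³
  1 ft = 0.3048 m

36.3 mph → 16.2276 m/s
60.9 min → 3654 s
d = v × t = 16.2276 × 3654 = 59295.7 m
1.56×10⁴ ft/qt → 5.02443×10⁶ m/m³
V = d / (distance per unit fuel) = 59295.7 / 5.02443×10⁶ = 0.0118015 m³
In qt: 0.0118015 / 0.000946353 = 12.4705 qt

12.5 qt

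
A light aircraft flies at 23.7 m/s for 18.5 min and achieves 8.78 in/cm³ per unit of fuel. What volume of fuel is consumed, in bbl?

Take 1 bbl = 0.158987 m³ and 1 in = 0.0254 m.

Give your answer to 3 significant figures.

18.5 min → 1110 s
d = v × t = 23.7 × 1110 = 26307 m
8.78 in/cm³ → 223012 m/m³
V = d / (distance per unit fuel) = 26307 / 223012 = 0.117962 m³
In bbl: 0.117962 / 0.158987 = 0.74196 bbl

0.742 bbl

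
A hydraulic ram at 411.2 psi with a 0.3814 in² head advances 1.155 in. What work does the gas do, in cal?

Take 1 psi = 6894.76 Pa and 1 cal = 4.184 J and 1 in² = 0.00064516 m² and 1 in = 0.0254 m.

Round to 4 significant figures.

4.892 cal

411.2 psi → 2.83513×10⁶ Pa
0.3814 in² → 2.46064×10⁻⁴ m²
F = P × A = 2.83513×10⁶ × 2.46064×10⁻⁴ = 697.623 N
1.155 in → 0.029337 m
W = F × d = 697.623 × 0.029337 = 20.4662 J
In cal: 20.4662 / 4.184 = 4.89154 cal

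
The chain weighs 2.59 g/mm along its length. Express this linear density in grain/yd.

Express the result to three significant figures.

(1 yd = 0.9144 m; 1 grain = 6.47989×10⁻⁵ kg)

2.59 g/mm × 0.001 kg/g ÷ 0.001 m/mm = 2.59 kg/m
2.59 kg/m ÷ 6.47989×10⁻⁵ kg/grain × 0.9144 m/yd = 36548.4 grain/yd

3.65×10⁴ grain/yd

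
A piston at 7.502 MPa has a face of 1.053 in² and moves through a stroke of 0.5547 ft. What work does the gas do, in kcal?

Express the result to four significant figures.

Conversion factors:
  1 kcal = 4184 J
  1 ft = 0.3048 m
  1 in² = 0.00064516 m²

7.502 MPa → 7.502×10⁶ Pa
1.053 in² → 6.79353×10⁻⁴ m²
F = P × A = 7.502×10⁶ × 6.79353×10⁻⁴ = 5096.51 N
0.5547 ft → 0.169073 m
W = F × d = 5096.51 × 0.169073 = 861.682 J
In kcal: 861.682 / 4184 = 0.205947 kcal

0.2059 kcal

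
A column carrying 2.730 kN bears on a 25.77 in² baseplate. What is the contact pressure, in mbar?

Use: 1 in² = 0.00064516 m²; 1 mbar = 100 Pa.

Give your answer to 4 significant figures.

2.730 kN × 1000 → 2730 N
25.77 in² × 0.00064516 → 0.0166258 m²
P = F / A = 2730 N / 0.0166258 m² = 164203 Pa
164203 Pa ÷ (100 Pa/mbar) = 1642.03 mbar

1642 mbar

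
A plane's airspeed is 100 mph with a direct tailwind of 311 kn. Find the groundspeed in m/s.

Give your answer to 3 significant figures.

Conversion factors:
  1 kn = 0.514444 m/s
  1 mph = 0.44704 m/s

100 mph × 0.44704 → 44.704 m/s
311 kn × 0.514444 → 159.992 m/s
Combined: 44.704 + 159.992 = 204.696 m/s

205 m/s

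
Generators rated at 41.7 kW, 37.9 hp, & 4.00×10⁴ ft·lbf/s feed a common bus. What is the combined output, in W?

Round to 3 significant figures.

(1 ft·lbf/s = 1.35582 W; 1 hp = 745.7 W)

1.24×10⁵ W

41.7 kW × 1000 → 41700 W
37.9 hp × 745.7 → 28262 W
4.00×10⁴ ft·lbf/s × 1.35582 → 54232.8 W
Sum: 41700 + 28262 + 54232.8 = 124195 W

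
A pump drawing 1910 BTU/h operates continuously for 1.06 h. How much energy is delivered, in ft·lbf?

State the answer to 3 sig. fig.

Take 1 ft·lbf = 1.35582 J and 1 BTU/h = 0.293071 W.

1.58×10⁶ ft·lbf

1910 BTU/h × 0.293071 → 559.766 W
1.06 h × 3600 → 3816 s
E = P × t = 559.766 W × 3816 s = 2.13607×10⁶ J
2.13607×10⁶ J ÷ (1.35582 J/ft·lbf) = 1.57548×10⁶ ft·lbf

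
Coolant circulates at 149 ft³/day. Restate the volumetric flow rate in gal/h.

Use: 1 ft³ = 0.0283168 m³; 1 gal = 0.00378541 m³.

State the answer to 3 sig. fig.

46.4 gal/h

149 ft³/day × 0.0283168 m³/ft³ ÷ 86400 s/day = 4.88334×10⁻⁵ m³/s
4.88334×10⁻⁵ m³/s ÷ 0.00378541 m³/gal × 3600 s/h = 46.4415 gal/h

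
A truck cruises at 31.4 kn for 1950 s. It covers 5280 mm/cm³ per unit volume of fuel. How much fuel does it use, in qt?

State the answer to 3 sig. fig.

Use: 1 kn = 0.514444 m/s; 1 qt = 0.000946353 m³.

31.4 kn → 16.1535 m/s
d = v × t = 16.1535 × 1950 = 31499.3 m
5280 mm/cm³ → 5.28×10⁶ m/m³
V = d / (distance per unit fuel) = 31499.3 / 5.28×10⁶ = 0.00596578 m³
In qt: 0.00596578 / 0.000946353 = 6.30397 qt

6.30 qt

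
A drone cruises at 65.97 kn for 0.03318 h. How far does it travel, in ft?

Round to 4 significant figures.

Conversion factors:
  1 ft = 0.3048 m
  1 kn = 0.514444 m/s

1.330×10⁴ ft

65.97 kn × 0.514444 → 33.9379 m/s
0.03318 h × 3600 → 119.448 s
d = v × t = 33.9379 m/s × 119.448 s = 4053.81 m
4053.81 m ÷ (0.3048 m/ft) = 13299.9 ft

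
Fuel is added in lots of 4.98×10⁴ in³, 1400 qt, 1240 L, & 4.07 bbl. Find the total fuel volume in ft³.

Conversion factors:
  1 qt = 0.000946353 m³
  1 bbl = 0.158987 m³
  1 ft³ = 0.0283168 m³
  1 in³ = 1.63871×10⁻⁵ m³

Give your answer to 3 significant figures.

142 ft³

4.98×10⁴ in³ × 1.63871×10⁻⁵ → 0.816078 m³
1400 qt × 0.000946353 → 1.32489 m³
1240 L × 0.001 → 1.24 m³
4.07 bbl × 0.158987 → 0.647077 m³
Total: 0.816078 + 1.32489 + 1.24 + 0.647077 = 4.02804 m³
In ft³: 4.02804 / 0.0283168 = 142.249 ft³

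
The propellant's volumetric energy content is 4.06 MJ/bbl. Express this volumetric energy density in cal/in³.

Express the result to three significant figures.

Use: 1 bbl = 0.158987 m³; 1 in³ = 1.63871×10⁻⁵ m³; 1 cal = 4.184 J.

4.06 MJ/bbl × 1000000 J/MJ ÷ 0.158987 m³/bbl = 2.55367×10⁷ J/m³
2.55367×10⁷ J/m³ ÷ 4.184 J/cal × 1.63871×10⁻⁵ m³/in³ = 100.017 cal/in³

100 cal/in³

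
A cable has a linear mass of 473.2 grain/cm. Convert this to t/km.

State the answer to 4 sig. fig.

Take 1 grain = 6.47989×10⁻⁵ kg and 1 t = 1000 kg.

473.2 grain/cm × 6.47989×10⁻⁵ kg/grain ÷ 0.01 m/cm = 3.06628 kg/m
3.06628 kg/m ÷ 1000 kg/t × 1000 m/km = 3.06628 t/km

3.066 t/km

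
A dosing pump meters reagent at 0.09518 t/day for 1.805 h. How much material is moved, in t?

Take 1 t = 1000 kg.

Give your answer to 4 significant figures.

0.007158 t

0.09518 t/day → 0.00110162 kg/s
1.805 h → 6498 s
m = ṁ × t = 0.00110162 × 6498 = 7.15833 kg
In t: 7.15833 / 1000 = 0.00715833 t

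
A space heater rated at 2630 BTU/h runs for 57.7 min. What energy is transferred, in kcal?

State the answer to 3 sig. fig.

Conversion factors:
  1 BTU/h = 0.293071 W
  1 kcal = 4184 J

2630 BTU/h × 0.293071 → 770.777 W
57.7 min × 60 → 3462 s
E = P × t = 770.777 W × 3462 s = 2.66843×10⁶ J
2.66843×10⁶ J ÷ (4184 J/kcal) = 637.77 kcal

638 kcal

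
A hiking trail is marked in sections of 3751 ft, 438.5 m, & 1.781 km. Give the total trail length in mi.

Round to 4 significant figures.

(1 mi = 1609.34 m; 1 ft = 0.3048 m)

2.090 mi

3751 ft × 0.3048 → 1143.3 m
438.5 m (already m)
1.781 km × 1000 → 1781 m
Total: 1143.3 + 438.5 + 1781 = 3362.8 m
In mi: 3362.8 / 1609.34 = 2.08955 mi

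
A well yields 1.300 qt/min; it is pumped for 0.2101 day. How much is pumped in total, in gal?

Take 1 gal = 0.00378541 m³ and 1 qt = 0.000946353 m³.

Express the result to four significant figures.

98.33 gal

1.300 qt/min → 2.05043×10⁻⁵ m³/s
0.2101 day → 18152.6 s
V = Q × t = 2.05043×10⁻⁵ × 18152.6 = 0.372206 m³
In gal: 0.372206 / 0.00378541 = 98.3265 gal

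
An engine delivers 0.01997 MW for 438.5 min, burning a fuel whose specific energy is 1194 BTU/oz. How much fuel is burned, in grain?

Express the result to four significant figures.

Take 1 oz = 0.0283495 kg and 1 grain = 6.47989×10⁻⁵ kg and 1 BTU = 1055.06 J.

0.01997 MW → 19970 W
438.5 min → 26310 s
E = P × t = 19970 × 26310 = 5.25411×10⁸ J
1194 BTU/oz → 4.44361×10⁷ J/kg
m = E / e_s = 5.25411×10⁸ / 4.44361×10⁷ = 11.824 kg
In grain: 11.824 / 6.47989×10⁻⁵ = 182472 grain

1.825×10⁵ grain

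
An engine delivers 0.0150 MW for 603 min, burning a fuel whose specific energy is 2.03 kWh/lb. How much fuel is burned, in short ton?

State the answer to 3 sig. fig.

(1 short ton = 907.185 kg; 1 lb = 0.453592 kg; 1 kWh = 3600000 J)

0.0150 MW → 15000 W
603 min → 36180 s
E = P × t = 15000 × 36180 = 5.427×10⁸ J
2.03 kWh/lb → 1.61114×10⁷ J/kg
m = E / e_s = 5.427×10⁸ / 1.61114×10⁷ = 33.6842 kg
In short ton: 33.6842 / 907.185 = 0.0371305 short ton

0.0371 short ton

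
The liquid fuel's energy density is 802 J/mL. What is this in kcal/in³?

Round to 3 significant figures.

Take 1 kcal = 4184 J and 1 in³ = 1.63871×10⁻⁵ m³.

3.14 kcal/in³

802 J/mL ÷ 10⁻⁶ m³/mL = 8.02×10⁸ J/m³
8.02×10⁸ J/m³ ÷ 4184 J/kcal × 1.63871×10⁻⁵ m³/in³ = 3.14112 kcal/in³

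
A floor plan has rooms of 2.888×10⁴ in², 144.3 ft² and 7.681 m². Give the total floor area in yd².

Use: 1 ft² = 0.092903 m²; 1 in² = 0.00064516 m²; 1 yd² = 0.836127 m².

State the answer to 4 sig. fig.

47.50 yd²

2.888×10⁴ in² × 0.00064516 → 18.6322 m²
144.3 ft² × 0.092903 → 13.4059 m²
7.681 m² (already m²)
Total: 18.6322 + 13.4059 + 7.681 = 39.7191 m²
In yd²: 39.7191 / 0.836127 = 47.5037 yd²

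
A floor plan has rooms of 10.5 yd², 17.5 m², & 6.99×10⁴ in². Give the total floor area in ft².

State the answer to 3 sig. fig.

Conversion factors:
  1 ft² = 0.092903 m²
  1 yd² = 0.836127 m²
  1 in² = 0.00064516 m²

10.5 yd² × 0.836127 = 8.77933 m²
17.5 m² (already m²)
6.99×10⁴ in² × 0.00064516 = 45.0967 m²
Total: 8.77933 + 17.5 + 45.0967 = 71.376 m²
In ft²: 71.376 / 0.092903 = 768.285 ft²

768 ft²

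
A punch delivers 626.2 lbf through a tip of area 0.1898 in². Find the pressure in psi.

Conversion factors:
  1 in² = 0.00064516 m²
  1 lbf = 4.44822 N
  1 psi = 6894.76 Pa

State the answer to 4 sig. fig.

3299 psi

626.2 lbf × 4.44822 = 2785.48 N
0.1898 in² × 0.00064516 = 1.22451×10⁻⁴ m²
P = F / A = 2785.48 N / 1.22451×10⁻⁴ m² = 2.27477×10⁷ Pa
2.27477×10⁷ Pa ÷ (6894.76 Pa/psi) = 3299.27 psi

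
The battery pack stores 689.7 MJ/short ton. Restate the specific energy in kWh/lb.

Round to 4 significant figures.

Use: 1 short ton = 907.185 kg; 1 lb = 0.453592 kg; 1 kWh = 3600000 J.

0.09579 kWh/lb

689.7 MJ/short ton × 1000000 J/MJ ÷ 907.185 kg/short ton = 760264 J/kg
760264 J/kg ÷ 3600000 J/kWh × 0.453592 kg/lb = 0.0957916 kWh/lb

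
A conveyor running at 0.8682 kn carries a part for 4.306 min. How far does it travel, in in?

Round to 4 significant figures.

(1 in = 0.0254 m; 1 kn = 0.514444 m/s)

0.8682 kn × 0.514444 → 0.44664 m/s
4.306 min × 60 → 258.36 s
d = v × t = 0.44664 m/s × 258.36 s = 115.394 m
115.394 m ÷ (0.0254 m/in) = 4543.07 in

4543 in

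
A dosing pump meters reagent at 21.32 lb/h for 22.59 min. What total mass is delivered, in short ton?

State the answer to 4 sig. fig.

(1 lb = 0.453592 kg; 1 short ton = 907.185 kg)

0.004013 short ton

21.32 lb/h → 0.00268627 kg/s
22.59 min → 1355.4 s
m = ṁ × t = 0.00268627 × 1355.4 = 3.64097 kg
In short ton: 3.64097 / 907.185 = 0.00401348 short ton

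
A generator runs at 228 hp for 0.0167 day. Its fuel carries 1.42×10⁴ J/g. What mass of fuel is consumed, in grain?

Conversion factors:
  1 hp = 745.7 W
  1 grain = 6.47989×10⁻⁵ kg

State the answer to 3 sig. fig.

2.67×10⁵ grain

228 hp → 170020 W
0.0167 day → 1442.88 s
E = P × t = 170020 × 1442.88 = 2.45318×10⁸ J
1.42×10⁴ J/g → 1.42×10⁷ J/kg
m = E / e_s = 2.45318×10⁸ / 1.42×10⁷ = 17.2759 kg
In grain: 17.2759 / 6.47989×10⁻⁵ = 266608 grain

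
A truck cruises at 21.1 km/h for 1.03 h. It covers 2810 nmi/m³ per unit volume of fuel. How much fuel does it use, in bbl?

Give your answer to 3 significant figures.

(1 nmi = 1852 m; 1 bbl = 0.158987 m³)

0.0263 bbl

21.1 km/h → 5.86111 m/s
1.03 h → 3708 s
d = v × t = 5.86111 × 3708 = 21733 m
2810 nmi/m³ → 5.20412×10⁶ m/m³
V = d / (distance per unit fuel) = 21733 / 5.20412×10⁶ = 0.00417611 m³
In bbl: 0.00417611 / 0.158987 = 0.026267 bbl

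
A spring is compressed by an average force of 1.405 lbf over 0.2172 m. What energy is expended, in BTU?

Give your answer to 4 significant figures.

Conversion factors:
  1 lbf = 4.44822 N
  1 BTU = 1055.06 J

0.001287 BTU

1.405 lbf × 4.44822 → 6.24975 N
W = F × d = 6.24975 N × 0.2172 m = 1.35745 J
1.35745 J ÷ (1055.06 J/BTU) = 0.00128661 BTU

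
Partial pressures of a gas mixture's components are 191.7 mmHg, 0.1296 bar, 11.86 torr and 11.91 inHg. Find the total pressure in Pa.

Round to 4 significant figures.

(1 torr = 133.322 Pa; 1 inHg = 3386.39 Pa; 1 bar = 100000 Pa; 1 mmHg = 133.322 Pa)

8.043×10⁴ Pa

191.7 mmHg × 133.322 = 25557.8 Pa
0.1296 bar × 100000 = 12960 Pa
11.86 torr × 133.322 = 1581.2 Pa
11.91 inHg × 3386.39 = 40331.9 Pa
Sum: 25557.8 + 12960 + 1581.2 + 40331.9 = 80430.9 Pa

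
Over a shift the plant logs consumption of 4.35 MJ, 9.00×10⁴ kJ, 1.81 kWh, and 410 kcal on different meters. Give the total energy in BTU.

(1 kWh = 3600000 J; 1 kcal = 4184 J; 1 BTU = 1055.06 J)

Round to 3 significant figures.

9.72×10⁴ BTU

4.35 MJ × 1000000 → 4.35×10⁶ J
9.00×10⁴ kJ × 1000 → 9×10⁷ J
1.81 kWh × 3600000 → 6.516×10⁶ J
410 kcal × 4184 → 1.71544×10⁶ J
Combined: 4.35×10⁶ + 9×10⁷ + 6.516×10⁶ + 1.71544×10⁶ = 1.02581×10⁸ J
In BTU: 1.02581×10⁸ / 1055.06 = 97227.6 BTU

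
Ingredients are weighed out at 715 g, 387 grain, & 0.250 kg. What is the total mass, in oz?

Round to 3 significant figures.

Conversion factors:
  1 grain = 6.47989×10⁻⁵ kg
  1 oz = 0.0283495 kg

34.9 oz

715 g × 0.001 = 0.715 kg
387 grain × 6.47989×10⁻⁵ = 0.0250772 kg
0.250 kg (already kg)
Total: 0.715 + 0.0250772 + 0.25 = 0.990077 kg
In oz: 0.990077 / 0.0283495 = 34.924 oz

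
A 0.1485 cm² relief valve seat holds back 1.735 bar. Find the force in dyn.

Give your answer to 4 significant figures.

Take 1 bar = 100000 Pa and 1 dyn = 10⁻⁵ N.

2.576×10⁵ dyn

1.735 bar × 100000 = 173500 Pa
0.1485 cm² × 0.0001 = 1.485×10⁻⁵ m²
F = P × A = 173500 Pa × 1.485×10⁻⁵ m² = 2.57647 N
2.57647 N ÷ (10⁻⁵ N/dyn) = 257647 dyn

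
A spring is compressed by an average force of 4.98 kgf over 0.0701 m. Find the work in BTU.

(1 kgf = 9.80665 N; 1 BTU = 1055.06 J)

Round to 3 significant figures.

0.00324 BTU

4.98 kgf × 9.80665 → 48.8371 N
W = F × d = 48.8371 N × 0.0701 m = 3.42348 J
3.42348 J ÷ (1055.06 J/BTU) = 0.00324482 BTU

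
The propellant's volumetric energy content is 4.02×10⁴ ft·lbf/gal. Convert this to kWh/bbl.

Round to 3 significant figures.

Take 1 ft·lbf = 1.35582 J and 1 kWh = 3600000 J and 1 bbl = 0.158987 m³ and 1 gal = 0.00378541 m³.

0.636 kWh/bbl

4.02×10⁴ ft·lbf/gal × 1.35582 J/ft·lbf ÷ 0.00378541 m³/gal = 1.43984×10⁷ J/m³
1.43984×10⁷ J/m³ ÷ 3600000 J/kWh × 0.158987 m³/bbl = 0.635877 kWh/bbl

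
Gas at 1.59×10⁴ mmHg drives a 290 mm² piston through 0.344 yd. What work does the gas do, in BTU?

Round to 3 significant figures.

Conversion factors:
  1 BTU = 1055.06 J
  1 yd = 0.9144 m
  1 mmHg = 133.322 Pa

1.59×10⁴ mmHg → 2.11982×10⁶ Pa
290 mm² → 2.9×10⁻⁴ m²
F = P × A = 2.11982×10⁶ × 2.9×10⁻⁴ = 614.748 N
0.344 yd → 0.314554 m
W = F × d = 614.748 × 0.314554 = 193.371 J
In BTU: 193.371 / 1055.06 = 0.18328 BTU

0.183 BTU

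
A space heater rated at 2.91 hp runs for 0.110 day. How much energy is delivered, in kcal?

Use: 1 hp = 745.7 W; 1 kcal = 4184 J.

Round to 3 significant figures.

2.91 hp × 745.7 = 2169.99 W
0.110 day × 86400 = 9504 s
E = P × t = 2169.99 W × 9504 s = 2.06236×10⁷ J
2.06236×10⁷ J ÷ (4184 J/kcal) = 4929.16 kcal

4930 kcal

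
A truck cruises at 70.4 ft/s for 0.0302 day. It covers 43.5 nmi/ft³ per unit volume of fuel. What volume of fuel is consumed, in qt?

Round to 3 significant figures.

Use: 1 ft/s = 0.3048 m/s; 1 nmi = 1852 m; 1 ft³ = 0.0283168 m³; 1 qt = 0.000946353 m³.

70.4 ft/s → 21.4579 m/s
0.0302 day → 2609.28 s
d = v × t = 21.4579 × 2609.28 = 55989.7 m
43.5 nmi/ft³ → 2.84502×10⁶ m/m³
V = d / (distance per unit fuel) = 55989.7 / 2.84502×10⁶ = 0.0196799 m³
In qt: 0.0196799 / 0.000946353 = 20.7955 qt

20.8 qt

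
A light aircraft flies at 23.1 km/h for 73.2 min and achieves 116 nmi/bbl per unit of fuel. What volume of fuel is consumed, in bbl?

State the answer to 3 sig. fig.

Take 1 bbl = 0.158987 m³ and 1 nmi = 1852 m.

0.131 bbl

23.1 km/h → 6.41667 m/s
73.2 min → 4392 s
d = v × t = 6.41667 × 4392 = 28182 m
116 nmi/bbl → 1.35126×10⁶ m/m³
V = d / (distance per unit fuel) = 28182 / 1.35126×10⁶ = 0.0208561 m³
In bbl: 0.0208561 / 0.158987 = 0.131181 bbl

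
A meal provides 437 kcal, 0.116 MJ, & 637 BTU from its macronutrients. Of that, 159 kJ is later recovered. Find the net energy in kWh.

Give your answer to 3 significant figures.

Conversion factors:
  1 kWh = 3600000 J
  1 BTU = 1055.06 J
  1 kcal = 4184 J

437 kcal × 4184 → 1.82841×10⁶ J
0.116 MJ × 1000000 → 116000 J
637 BTU × 1055.06 → 672073 J
159 kJ × 1000 → 159000 J
Sum: 1.82841×10⁶ + 116000 + 672073 − 159000 = 2.45748×10⁶ J
In kWh: 2.45748×10⁶ / 3600000 = 0.682633 kWh

0.683 kWh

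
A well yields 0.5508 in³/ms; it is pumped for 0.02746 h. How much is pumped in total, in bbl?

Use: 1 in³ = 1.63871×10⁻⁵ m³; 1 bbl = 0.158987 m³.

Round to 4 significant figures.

0.5508 in³/ms → 0.00902601 m³/s
0.02746 h → 98.856 s
V = Q × t = 0.00902601 × 98.856 = 0.892275 m³
In bbl: 0.892275 / 0.158987 = 5.61225 bbl

5.612 bbl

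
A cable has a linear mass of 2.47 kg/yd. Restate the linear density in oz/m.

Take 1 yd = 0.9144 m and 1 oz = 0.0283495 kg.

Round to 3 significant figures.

2.47 kg/yd ÷ 0.9144 m/yd = 2.70122 kg/m
2.70122 kg/m ÷ 0.0283495 kg/oz = 95.2828 oz/m

95.3 oz/m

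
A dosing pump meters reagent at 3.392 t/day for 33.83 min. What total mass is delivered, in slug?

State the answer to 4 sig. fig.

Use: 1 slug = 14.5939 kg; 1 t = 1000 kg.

5.460 slug

3.392 t/day → 0.0392593 kg/s
33.83 min → 2029.8 s
m = ṁ × t = 0.0392593 × 2029.8 = 79.6885 kg
In slug: 79.6885 / 14.5939 = 5.4604 slug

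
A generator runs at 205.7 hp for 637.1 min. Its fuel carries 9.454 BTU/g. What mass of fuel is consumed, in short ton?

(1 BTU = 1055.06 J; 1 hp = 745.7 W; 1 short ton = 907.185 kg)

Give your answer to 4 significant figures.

0.6480 short ton

205.7 hp → 153390 W
637.1 min → 38226 s
E = P × t = 153390 × 38226 = 5.86349×10⁹ J
9.454 BTU/g → 9.97454×10⁶ J/kg
m = E / e_s = 5.86349×10⁹ / 9.97454×10⁶ = 587.846 kg
In short ton: 587.846 / 907.185 = 0.647989 short ton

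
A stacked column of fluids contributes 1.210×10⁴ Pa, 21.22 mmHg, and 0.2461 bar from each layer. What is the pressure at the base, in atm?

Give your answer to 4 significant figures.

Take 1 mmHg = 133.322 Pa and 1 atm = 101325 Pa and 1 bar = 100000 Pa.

1.210×10⁴ Pa (already Pa)
21.22 mmHg × 133.322 → 2829.09 Pa
0.2461 bar × 100000 → 24610 Pa
Sum: 12100 + 2829.09 + 24610 = 39539.1 Pa
In atm: 39539.1 / 101325 = 0.390221 atm

0.3902 atm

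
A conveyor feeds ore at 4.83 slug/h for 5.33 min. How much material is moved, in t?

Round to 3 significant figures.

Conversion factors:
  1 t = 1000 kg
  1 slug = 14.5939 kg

4.83 slug/h → 0.0195801 kg/s
5.33 min → 319.8 s
m = ṁ × t = 0.0195801 × 319.8 = 6.26172 kg
In t: 6.26172 / 1000 = 0.00626172 t

0.00626 t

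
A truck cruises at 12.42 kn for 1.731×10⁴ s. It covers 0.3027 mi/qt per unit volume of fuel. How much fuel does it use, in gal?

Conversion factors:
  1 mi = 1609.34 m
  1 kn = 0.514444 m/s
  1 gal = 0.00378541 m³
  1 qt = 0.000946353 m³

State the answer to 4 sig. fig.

12.42 kn → 6.38939 m/s
d = v × t = 6.38939 × 17310 = 110600 m
0.3027 mi/qt → 514763 m/m³
V = d / (distance per unit fuel) = 110600 / 514763 = 0.214856 m³
In gal: 0.214856 / 0.00378541 = 56.759 gal

56.76 gal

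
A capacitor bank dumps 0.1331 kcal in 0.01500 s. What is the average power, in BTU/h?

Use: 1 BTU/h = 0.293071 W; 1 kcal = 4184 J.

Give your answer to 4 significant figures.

1.267×10⁵ BTU/h

0.1331 kcal × 4184 = 556.89 J
P = E / t = 556.89 J / 0.015 s = 37126 W
37126 W ÷ (0.293071 W/BTU/h) = 126679 BTU/h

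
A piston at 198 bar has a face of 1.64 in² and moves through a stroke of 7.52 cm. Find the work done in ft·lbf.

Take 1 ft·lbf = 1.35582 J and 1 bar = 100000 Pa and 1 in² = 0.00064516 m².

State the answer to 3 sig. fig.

198 bar → 1.98×10⁷ Pa
1.64 in² → 0.00105806 m²
F = P × A = 1.98×10⁷ × 0.00105806 = 20949.6 N
7.52 cm → 0.0752 m
W = F × d = 20949.6 × 0.0752 = 1575.41 J
In ft·lbf: 1575.41 / 1.35582 = 1161.96 ft·lbf

1160 ft·lbf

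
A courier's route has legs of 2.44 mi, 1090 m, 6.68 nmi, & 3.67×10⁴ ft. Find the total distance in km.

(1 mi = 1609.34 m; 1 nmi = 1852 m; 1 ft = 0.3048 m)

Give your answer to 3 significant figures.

2.44 mi × 1609.34 = 3926.79 m
1090 m (already m)
6.68 nmi × 1852 = 12371.4 m
3.67×10⁴ ft × 0.3048 = 11186.2 m
Total: 3926.79 + 1090 + 12371.4 + 11186.2 = 28574.4 m
In km: 28574.4 / 1000 = 28.5744 km

28.6 km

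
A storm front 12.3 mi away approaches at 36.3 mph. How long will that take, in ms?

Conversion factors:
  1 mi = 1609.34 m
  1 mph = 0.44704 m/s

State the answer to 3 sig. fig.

12.3 mi × 1609.34 = 19794.9 m
36.3 mph × 0.44704 = 16.2276 m/s
t = d / v = 19794.9 m / 16.2276 m/s = 1219.83 s
1219.83 s ÷ (0.001 s/ms) = 1.21983×10⁶ ms

1.22×10⁶ ms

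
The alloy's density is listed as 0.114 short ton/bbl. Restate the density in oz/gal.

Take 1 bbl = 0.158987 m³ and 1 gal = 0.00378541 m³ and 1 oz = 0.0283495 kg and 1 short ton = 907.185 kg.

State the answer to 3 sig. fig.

86.9 oz/gal

0.114 short ton/bbl × 907.185 kg/short ton ÷ 0.158987 m³/bbl = 650.488 kg/m³
650.488 kg/m³ ÷ 0.0283495 kg/oz × 0.00378541 m³/gal = 86.8574 oz/gal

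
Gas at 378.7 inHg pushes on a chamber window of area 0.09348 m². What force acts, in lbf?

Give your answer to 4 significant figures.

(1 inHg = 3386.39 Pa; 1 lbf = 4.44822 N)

2.695×10⁴ lbf

378.7 inHg × 3386.39 → 1.28243×10⁶ Pa
F = P × A = 1.28243×10⁶ Pa × 0.09348 m² = 119882 N
119882 N ÷ (4.44822 N/lbf) = 26950.6 lbf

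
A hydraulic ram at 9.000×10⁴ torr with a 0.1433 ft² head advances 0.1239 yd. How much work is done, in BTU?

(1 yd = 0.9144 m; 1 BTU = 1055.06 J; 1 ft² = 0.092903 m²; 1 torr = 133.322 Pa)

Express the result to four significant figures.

9.000×10⁴ torr → 1.1999×10⁷ Pa
0.1433 ft² → 0.013313 m²
F = P × A = 1.1999×10⁷ × 0.013313 = 159743 N
0.1239 yd → 0.113294 m
W = F × d = 159743 × 0.113294 = 18097.9 J
In BTU: 18097.9 / 1055.06 = 17.1534 BTU

17.15 BTU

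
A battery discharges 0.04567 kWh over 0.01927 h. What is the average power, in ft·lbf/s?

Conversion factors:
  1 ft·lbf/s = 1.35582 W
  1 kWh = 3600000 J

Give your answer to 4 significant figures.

0.04567 kWh × 3600000 → 164412 J
0.01927 h × 3600 → 69.372 s
P = E / t = 164412 J / 69.372 s = 2370.01 W
2370.01 W ÷ (1.35582 W/ft·lbf/s) = 1748.03 ft·lbf/s

1748 ft·lbf/s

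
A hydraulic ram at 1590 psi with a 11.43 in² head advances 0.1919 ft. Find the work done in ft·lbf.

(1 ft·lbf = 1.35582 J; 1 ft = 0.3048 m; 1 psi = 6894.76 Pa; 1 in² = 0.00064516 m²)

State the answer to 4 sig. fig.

1590 psi → 1.09627×10⁷ Pa
11.43 in² → 0.00737418 m²
F = P × A = 1.09627×10⁷ × 0.00737418 = 80840.9 N
0.1919 ft → 0.0584911 m
W = F × d = 80840.9 × 0.0584911 = 4728.47 J
In ft·lbf: 4728.47 / 1.35582 = 3487.54 ft·lbf

3488 ft·lbf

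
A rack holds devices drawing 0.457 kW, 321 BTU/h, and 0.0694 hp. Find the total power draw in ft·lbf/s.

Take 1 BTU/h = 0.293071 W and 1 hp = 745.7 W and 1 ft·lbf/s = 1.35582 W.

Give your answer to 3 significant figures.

0.457 kW × 1000 = 457 W
321 BTU/h × 0.293071 = 94.0758 W
0.0694 hp × 745.7 = 51.7516 W
Sum: 457 + 94.0758 + 51.7516 = 602.827 W
In ft·lbf/s: 602.827 / 1.35582 = 444.622 ft·lbf/s

445 ft·lbf/s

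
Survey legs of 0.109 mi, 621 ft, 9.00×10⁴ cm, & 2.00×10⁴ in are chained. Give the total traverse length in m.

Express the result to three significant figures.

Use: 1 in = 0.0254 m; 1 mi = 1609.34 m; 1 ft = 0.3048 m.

0.109 mi × 1609.34 → 175.418 m
621 ft × 0.3048 → 189.281 m
9.00×10⁴ cm × 0.01 → 900 m
2.00×10⁴ in × 0.0254 → 508 m
Sum: 175.418 + 189.281 + 900 + 508 = 1772.7 m

1770 m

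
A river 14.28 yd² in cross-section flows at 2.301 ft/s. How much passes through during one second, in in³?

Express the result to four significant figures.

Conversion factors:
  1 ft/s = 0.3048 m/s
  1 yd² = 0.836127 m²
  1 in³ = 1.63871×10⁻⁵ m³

5.110×10⁵ in³

2.301 ft/s × 0.3048 = 0.701345 m/s
14.28 yd² × 0.836127 = 11.9399 m²
V = v × A × t = 0.701345 m/s × 11.9399 m² × 1 s = 8.37399 m³
8.37399 m³ ÷ (1.63871×10⁻⁵ m³/in³) = 511011 in³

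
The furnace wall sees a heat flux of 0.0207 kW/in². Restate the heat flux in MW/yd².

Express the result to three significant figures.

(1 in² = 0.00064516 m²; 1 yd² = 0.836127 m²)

0.0268 MW/yd²

0.0207 kW/in² × 1000 W/kW ÷ 0.00064516 m²/in² = 32085.1 W/m²
32085.1 W/m² ÷ 1000000 W/MW × 0.836127 m²/yd² = 0.0268272 MW/yd²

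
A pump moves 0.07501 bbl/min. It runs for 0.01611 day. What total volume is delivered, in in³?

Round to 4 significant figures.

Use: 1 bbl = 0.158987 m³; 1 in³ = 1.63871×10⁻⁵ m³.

1.688×10⁴ in³

0.07501 bbl/min → 1.9876×10⁻⁴ m³/s
0.01611 day → 1391.9 s
V = Q × t = 1.9876×10⁻⁴ × 1391.9 = 0.276654 m³
In in³: 0.276654 / 1.63871×10⁻⁵ = 16882.4 in³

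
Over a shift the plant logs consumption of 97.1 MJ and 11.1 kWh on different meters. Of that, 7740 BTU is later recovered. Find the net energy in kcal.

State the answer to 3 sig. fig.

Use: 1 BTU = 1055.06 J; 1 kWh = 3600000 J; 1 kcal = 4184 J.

3.08×10⁴ kcal

97.1 MJ × 1000000 = 9.71×10⁷ J
11.1 kWh × 3600000 = 3.996×10⁷ J
7740 BTU × 1055.06 = 8.16616×10⁶ J
Sum: 9.71×10⁷ + 3.996×10⁷ − 8.16616×10⁶ = 1.28894×10⁸ J
In kcal: 1.28894×10⁸ / 4184 = 30806.4 kcal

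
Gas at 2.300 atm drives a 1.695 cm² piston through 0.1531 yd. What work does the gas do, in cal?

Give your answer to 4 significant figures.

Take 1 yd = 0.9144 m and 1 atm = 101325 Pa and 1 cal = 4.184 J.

2.300 atm → 233047 Pa
1.695 cm² → 1.695×10⁻⁴ m²
F = P × A = 233047 × 1.695×10⁻⁴ = 39.5015 N
0.1531 yd → 0.139995 m
W = F × d = 39.5015 × 0.139995 = 5.53001 J
In cal: 5.53001 / 4.184 = 1.3217 cal

1.322 cal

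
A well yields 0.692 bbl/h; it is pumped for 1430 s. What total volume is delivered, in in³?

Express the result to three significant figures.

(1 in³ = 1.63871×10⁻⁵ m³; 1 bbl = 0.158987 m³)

0.692 bbl/h → 3.05608×10⁻⁵ m³/s
V = Q × t = 3.05608×10⁻⁵ × 1430 = 0.0437019 m³
In in³: 0.0437019 / 1.63871×10⁻⁵ = 2666.85 in³

2670 in³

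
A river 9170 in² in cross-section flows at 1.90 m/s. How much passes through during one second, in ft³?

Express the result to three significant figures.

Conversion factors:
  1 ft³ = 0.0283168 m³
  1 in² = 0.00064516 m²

9170 in² × 0.00064516 → 5.91612 m²
V = v × A × t = 1.9 m/s × 5.91612 m² × 1 s = 11.2406 m³
11.2406 m³ ÷ (0.0283168 m³/ft³) = 396.959 ft³

397 ft³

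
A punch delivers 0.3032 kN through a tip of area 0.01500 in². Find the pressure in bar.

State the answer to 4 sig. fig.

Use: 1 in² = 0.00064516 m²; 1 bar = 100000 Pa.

313.3 bar

0.3032 kN × 1000 → 303.2 N
0.01500 in² × 0.00064516 → 9.6774×10⁻⁶ m²
P = F / A = 303.2 N / 9.6774×10⁻⁶ m² = 3.13307×10⁷ Pa
3.13307×10⁷ Pa ÷ (100000 Pa/bar) = 313.307 bar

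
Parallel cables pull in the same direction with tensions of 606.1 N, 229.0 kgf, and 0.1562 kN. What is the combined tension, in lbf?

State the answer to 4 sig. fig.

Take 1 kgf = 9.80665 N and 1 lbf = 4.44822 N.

676.2 lbf

606.1 N (already N)
229.0 kgf × 9.80665 → 2245.72 N
0.1562 kN × 1000 → 156.2 N
Total: 606.1 + 2245.72 + 156.2 = 3008.02 N
In lbf: 3008.02 / 4.44822 = 676.23 lbf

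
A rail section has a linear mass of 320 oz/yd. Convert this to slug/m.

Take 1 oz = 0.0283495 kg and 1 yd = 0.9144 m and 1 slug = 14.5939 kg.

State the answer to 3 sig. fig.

0.680 slug/m

320 oz/yd × 0.0283495 kg/oz ÷ 0.9144 m/yd = 9.92108 kg/m
9.92108 kg/m ÷ 14.5939 kg/slug = 0.67981 slug/m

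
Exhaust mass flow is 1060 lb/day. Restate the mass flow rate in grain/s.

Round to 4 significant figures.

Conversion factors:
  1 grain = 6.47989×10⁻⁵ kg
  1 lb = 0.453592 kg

85.88 grain/s

1060 lb/day × 0.453592 kg/lb ÷ 86400 s/day = 0.0055649 kg/s
0.0055649 kg/s ÷ 6.47989×10⁻⁵ kg/grain = 85.8795 grain/s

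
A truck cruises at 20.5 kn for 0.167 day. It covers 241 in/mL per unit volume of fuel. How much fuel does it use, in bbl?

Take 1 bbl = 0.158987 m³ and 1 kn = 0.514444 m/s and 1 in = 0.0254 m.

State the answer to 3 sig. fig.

0.156 bbl

20.5 kn → 10.5461 m/s
0.167 day → 14428.8 s
d = v × t = 10.5461 × 14428.8 = 152168 m
241 in/mL → 6.1214×10⁶ m/m³
V = d / (distance per unit fuel) = 152168 / 6.1214×10⁶ = 0.0248584 m³
In bbl: 0.0248584 / 0.158987 = 0.156355 bbl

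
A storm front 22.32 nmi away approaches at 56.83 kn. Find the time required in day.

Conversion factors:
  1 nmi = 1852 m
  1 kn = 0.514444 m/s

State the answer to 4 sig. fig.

0.01636 day

22.32 nmi × 1852 → 41336.6 m
56.83 kn × 0.514444 → 29.2359 m/s
t = d / v = 41336.6 m / 29.2359 m/s = 1413.9 s
1413.9 s ÷ (86400 s/day) = 0.0163646 day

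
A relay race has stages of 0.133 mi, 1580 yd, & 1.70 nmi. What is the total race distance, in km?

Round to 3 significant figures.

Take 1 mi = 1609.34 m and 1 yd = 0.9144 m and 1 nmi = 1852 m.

0.133 mi × 1609.34 = 214.042 m
1580 yd × 0.9144 = 1444.75 m
1.70 nmi × 1852 = 3148.4 m
Sum: 214.042 + 1444.75 + 3148.4 = 4807.19 m
In km: 4807.19 / 1000 = 4.80719 km

4.81 km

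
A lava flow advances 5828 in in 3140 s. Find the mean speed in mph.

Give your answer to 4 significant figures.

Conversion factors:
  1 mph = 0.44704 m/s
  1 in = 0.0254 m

5828 in × 0.0254 = 148.031 m
v = d / t = 148.031 m / 3140 s = 0.0471436 m/s
0.0471436 m/s ÷ (0.44704 m/s/mph) = 0.105457 mph

0.1055 mph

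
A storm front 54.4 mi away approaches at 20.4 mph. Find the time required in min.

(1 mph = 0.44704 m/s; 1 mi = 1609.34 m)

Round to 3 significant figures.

160 min

54.4 mi × 1609.34 → 87548.1 m
20.4 mph × 0.44704 → 9.11962 m/s
t = d / v = 87548.1 m / 9.11962 m/s = 9599.97 s
9599.97 s ÷ (60 s/min) = 159.999 min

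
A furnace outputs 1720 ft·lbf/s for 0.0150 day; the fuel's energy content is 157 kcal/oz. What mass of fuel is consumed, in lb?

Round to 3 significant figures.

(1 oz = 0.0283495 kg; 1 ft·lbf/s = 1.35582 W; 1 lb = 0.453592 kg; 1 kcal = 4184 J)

1720 ft·lbf/s → 2332.01 W
0.0150 day → 1296 s
E = P × t = 2332.01 × 1296 = 3.02228×10⁶ J
157 kcal/oz → 2.31711×10⁷ J/kg
m = E / e_s = 3.02228×10⁶ / 2.31711×10⁷ = 0.130433 kg
In lb: 0.130433 / 0.453592 = 0.287556 lb

0.288 lb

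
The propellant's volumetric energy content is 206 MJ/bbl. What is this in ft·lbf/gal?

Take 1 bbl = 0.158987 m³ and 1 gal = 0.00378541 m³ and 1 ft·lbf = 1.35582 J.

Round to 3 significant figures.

3.62×10⁶ ft·lbf/gal

206 MJ/bbl × 1000000 J/MJ ÷ 0.158987 m³/bbl = 1.2957×10⁹ J/m³
1.2957×10⁹ J/m³ ÷ 1.35582 J/ft·lbf × 0.00378541 m³/gal = 3.61756×10⁶ ft·lbf/gal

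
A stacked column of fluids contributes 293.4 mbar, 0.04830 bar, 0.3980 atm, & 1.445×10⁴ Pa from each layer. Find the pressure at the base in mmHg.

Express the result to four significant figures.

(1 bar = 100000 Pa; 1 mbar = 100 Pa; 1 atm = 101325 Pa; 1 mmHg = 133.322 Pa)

667.2 mmHg

293.4 mbar × 100 = 29340 Pa
0.04830 bar × 100000 = 4830 Pa
0.3980 atm × 101325 = 40327.4 Pa
1.445×10⁴ Pa (already Pa)
Sum: 29340 + 4830 + 40327.4 + 14450 = 88947.4 Pa
In mmHg: 88947.4 / 133.322 = 667.162 mmHg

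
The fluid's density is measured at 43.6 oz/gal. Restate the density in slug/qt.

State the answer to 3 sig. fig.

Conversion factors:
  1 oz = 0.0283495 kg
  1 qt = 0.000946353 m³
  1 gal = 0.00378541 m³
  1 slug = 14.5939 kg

43.6 oz/gal × 0.0283495 kg/oz ÷ 0.00378541 m³/gal = 326.527 kg/m³
326.527 kg/m³ ÷ 14.5939 kg/slug × 0.000946353 m³/qt = 0.0211739 slug/qt

0.0212 slug/qt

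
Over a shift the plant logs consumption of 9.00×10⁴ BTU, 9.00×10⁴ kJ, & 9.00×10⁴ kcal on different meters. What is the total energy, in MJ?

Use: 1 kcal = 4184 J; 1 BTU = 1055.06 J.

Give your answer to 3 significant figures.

9.00×10⁴ BTU × 1055.06 = 9.49554×10⁷ J
9.00×10⁴ kJ × 1000 = 9×10⁷ J
9.00×10⁴ kcal × 4184 = 3.7656×10⁸ J
Total: 9.49554×10⁷ + 9×10⁷ + 3.7656×10⁸ = 5.61515×10⁸ J
In MJ: 5.61515×10⁸ / 1000000 = 561.515 MJ

562 MJ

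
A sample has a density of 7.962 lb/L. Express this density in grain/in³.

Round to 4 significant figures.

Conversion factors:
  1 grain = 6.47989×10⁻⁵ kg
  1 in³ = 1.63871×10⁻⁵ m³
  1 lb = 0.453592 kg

7.962 lb/L × 0.453592 kg/lb ÷ 0.001 m³/L = 3611.5 kg/m³
3611.5 kg/m³ ÷ 6.47989×10⁻⁵ kg/grain × 1.63871×10⁻⁵ m³/in³ = 913.318 grain/in³

913.3 grain/in³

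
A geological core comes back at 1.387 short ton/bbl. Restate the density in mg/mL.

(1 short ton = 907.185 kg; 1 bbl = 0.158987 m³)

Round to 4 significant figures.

1.387 short ton/bbl × 907.185 kg/short ton ÷ 0.158987 m³/bbl = 7914.27 kg/m³
7914.27 kg/m³ ÷ 10⁻⁶ kg/mg × 10⁻⁶ m³/mL = 7914.27 mg/mL

7914 mg/mL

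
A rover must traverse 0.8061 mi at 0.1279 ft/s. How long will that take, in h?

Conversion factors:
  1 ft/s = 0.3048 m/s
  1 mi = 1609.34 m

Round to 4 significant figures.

9.244 h

0.8061 mi × 1609.34 → 1297.29 m
0.1279 ft/s × 0.3048 → 0.0389839 m/s
t = d / v = 1297.29 m / 0.0389839 m/s = 33277.6 s
33277.6 s ÷ (3600 s/h) = 9.24378 h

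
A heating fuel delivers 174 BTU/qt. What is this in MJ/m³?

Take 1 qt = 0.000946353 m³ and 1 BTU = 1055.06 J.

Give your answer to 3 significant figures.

174 BTU/qt × 1055.06 J/BTU ÷ 0.000946353 m³/qt = 1.93987×10⁸ J/m³
1.93987×10⁸ J/m³ ÷ 1000000 J/MJ = 193.987 MJ/m³

194 MJ/m³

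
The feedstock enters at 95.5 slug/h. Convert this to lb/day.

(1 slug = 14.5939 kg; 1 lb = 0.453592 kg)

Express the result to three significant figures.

95.5 slug/h × 14.5939 kg/slug ÷ 3600 s/h = 0.387144 kg/s
0.387144 kg/s ÷ 0.453592 kg/lb × 86400 s/day = 73743 lb/day

7.37×10⁴ lb/day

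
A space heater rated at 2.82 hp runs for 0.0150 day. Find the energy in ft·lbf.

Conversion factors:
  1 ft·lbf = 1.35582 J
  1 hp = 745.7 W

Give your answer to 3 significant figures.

2.01×10⁶ ft·lbf

2.82 hp × 745.7 → 2102.87 W
0.0150 day × 86400 → 1296 s
E = P × t = 2102.87 W × 1296 s = 2.72532×10⁶ J
2.72532×10⁶ J ÷ (1.35582 J/ft·lbf) = 2.01009×10⁶ ft·lbf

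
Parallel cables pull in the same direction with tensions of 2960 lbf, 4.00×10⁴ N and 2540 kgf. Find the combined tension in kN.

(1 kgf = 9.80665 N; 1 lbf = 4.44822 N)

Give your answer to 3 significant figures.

78.1 kN

2960 lbf × 4.44822 → 13166.7 N
4.00×10⁴ N (already N)
2540 kgf × 9.80665 → 24908.9 N
Combined: 13166.7 + 40000 + 24908.9 = 78075.6 N
In kN: 78075.6 / 1000 = 78.0756 kN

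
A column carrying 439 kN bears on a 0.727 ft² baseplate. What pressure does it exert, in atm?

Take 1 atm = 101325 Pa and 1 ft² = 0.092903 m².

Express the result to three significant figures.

439 kN × 1000 → 439000 N
0.727 ft² × 0.092903 → 0.0675405 m²
P = F / A = 439000 N / 0.0675405 m² = 6.4998×10⁶ Pa
6.4998×10⁶ Pa ÷ (101325 Pa/atm) = 64.148 atm

64.1 atm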